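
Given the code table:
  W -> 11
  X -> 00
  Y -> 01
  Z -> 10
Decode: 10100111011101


Decoding:
10 -> Z
10 -> Z
01 -> Y
11 -> W
01 -> Y
11 -> W
01 -> Y


Result: ZZYWYWY


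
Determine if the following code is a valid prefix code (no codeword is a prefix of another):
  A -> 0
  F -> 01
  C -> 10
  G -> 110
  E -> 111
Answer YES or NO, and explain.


Checking each pair (does one codeword prefix another?):
  A='0' vs F='01': prefix -- VIOLATION

NO -- this is NOT a valid prefix code. A (0) is a prefix of F (01).


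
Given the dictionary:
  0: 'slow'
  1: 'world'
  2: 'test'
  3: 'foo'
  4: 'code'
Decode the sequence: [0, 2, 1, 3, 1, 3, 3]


Look up each index in the dictionary:
  0 -> 'slow'
  2 -> 'test'
  1 -> 'world'
  3 -> 'foo'
  1 -> 'world'
  3 -> 'foo'
  3 -> 'foo'

Decoded: "slow test world foo world foo foo"


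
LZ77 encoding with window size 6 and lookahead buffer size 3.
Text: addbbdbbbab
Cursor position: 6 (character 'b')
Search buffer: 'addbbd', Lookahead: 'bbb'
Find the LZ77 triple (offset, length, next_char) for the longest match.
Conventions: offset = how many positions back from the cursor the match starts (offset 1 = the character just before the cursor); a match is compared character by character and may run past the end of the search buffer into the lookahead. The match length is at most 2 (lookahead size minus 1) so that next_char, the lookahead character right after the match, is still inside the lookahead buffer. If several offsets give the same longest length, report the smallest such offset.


Try each offset into the search buffer:
  offset=1 (pos 5, char 'd'): match length 0
  offset=2 (pos 4, char 'b'): match length 1
  offset=3 (pos 3, char 'b'): match length 2
  offset=4 (pos 2, char 'd'): match length 0
  offset=5 (pos 1, char 'd'): match length 0
  offset=6 (pos 0, char 'a'): match length 0
Longest match has length 2 at offset 3.
next_char = character at position 6 + 2 = 8 -> 'b'

Best match: offset=3, length=2 (matching 'bb' starting at position 3)
LZ77 triple: (3, 2, 'b')


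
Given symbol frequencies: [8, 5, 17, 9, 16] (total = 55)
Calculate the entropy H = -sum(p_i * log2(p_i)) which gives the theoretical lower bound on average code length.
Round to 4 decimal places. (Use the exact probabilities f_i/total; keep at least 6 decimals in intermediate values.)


Per-symbol terms -p_i * log2(p_i) with p_i = f_i/55:
  p = 8/55 = 0.145455: log2(p) = -2.781360, -p*log2(p) = 0.404561
  p = 5/55 = 0.090909: log2(p) = -3.459432, -p*log2(p) = 0.314494
  p = 17/55 = 0.309091: log2(p) = -1.693897, -p*log2(p) = 0.523568
  p = 9/55 = 0.163636: log2(p) = -2.611435, -p*log2(p) = 0.427326
  p = 16/55 = 0.290909: log2(p) = -1.781360, -p*log2(p) = 0.518214
H = 0.404561 + 0.314494 + 0.523568 + 0.427326 + 0.518214 = 2.188163

H = 2.1882 bits/symbol


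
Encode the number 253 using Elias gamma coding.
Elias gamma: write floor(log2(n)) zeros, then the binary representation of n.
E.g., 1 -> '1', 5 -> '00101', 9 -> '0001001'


num_bits = floor(log2(253)) + 1 = 8
leading_zeros = num_bits - 1 = 7
binary(253) = 11111101

Elias gamma(253) = '0000000' + '11111101' = 000000011111101 (15 bits)


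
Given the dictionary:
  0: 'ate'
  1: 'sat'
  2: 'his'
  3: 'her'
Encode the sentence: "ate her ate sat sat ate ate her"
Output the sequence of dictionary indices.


Look up each word in the dictionary:
  'ate' -> 0
  'her' -> 3
  'ate' -> 0
  'sat' -> 1
  'sat' -> 1
  'ate' -> 0
  'ate' -> 0
  'her' -> 3

Encoded: [0, 3, 0, 1, 1, 0, 0, 3]


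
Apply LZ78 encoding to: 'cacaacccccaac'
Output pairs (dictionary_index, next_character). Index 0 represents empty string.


LZ78 encoding steps:
Dictionary: {0: ''}
Step 1: w='' (idx 0), next='c' -> output (0, 'c'), add 'c' as idx 1
Step 2: w='' (idx 0), next='a' -> output (0, 'a'), add 'a' as idx 2
Step 3: w='c' (idx 1), next='a' -> output (1, 'a'), add 'ca' as idx 3
Step 4: w='a' (idx 2), next='c' -> output (2, 'c'), add 'ac' as idx 4
Step 5: w='c' (idx 1), next='c' -> output (1, 'c'), add 'cc' as idx 5
Step 6: w='cc' (idx 5), next='a' -> output (5, 'a'), add 'cca' as idx 6
Step 7: w='ac' (idx 4), end of input -> output (4, '')


Encoded: [(0, 'c'), (0, 'a'), (1, 'a'), (2, 'c'), (1, 'c'), (5, 'a'), (4, '')]


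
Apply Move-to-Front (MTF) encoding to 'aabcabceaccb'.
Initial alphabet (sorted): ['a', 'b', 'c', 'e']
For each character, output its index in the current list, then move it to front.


MTF encoding:
'a': index 0 in ['a', 'b', 'c', 'e'] -> ['a', 'b', 'c', 'e']
'a': index 0 in ['a', 'b', 'c', 'e'] -> ['a', 'b', 'c', 'e']
'b': index 1 in ['a', 'b', 'c', 'e'] -> ['b', 'a', 'c', 'e']
'c': index 2 in ['b', 'a', 'c', 'e'] -> ['c', 'b', 'a', 'e']
'a': index 2 in ['c', 'b', 'a', 'e'] -> ['a', 'c', 'b', 'e']
'b': index 2 in ['a', 'c', 'b', 'e'] -> ['b', 'a', 'c', 'e']
'c': index 2 in ['b', 'a', 'c', 'e'] -> ['c', 'b', 'a', 'e']
'e': index 3 in ['c', 'b', 'a', 'e'] -> ['e', 'c', 'b', 'a']
'a': index 3 in ['e', 'c', 'b', 'a'] -> ['a', 'e', 'c', 'b']
'c': index 2 in ['a', 'e', 'c', 'b'] -> ['c', 'a', 'e', 'b']
'c': index 0 in ['c', 'a', 'e', 'b'] -> ['c', 'a', 'e', 'b']
'b': index 3 in ['c', 'a', 'e', 'b'] -> ['b', 'c', 'a', 'e']


Output: [0, 0, 1, 2, 2, 2, 2, 3, 3, 2, 0, 3]


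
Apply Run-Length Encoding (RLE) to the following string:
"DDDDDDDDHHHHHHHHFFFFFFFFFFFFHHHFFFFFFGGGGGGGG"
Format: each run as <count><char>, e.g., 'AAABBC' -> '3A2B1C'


Scanning runs left to right:
  i=0: run of 'D' x 8 -> '8D'
  i=8: run of 'H' x 8 -> '8H'
  i=16: run of 'F' x 12 -> '12F'
  i=28: run of 'H' x 3 -> '3H'
  i=31: run of 'F' x 6 -> '6F'
  i=37: run of 'G' x 8 -> '8G'

RLE = 8D8H12F3H6F8G


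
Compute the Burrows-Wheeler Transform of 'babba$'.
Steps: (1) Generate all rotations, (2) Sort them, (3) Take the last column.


Rotations (sorted):
  0: $babba -> last char: a
  1: a$babb -> last char: b
  2: abba$b -> last char: b
  3: ba$bab -> last char: b
  4: babba$ -> last char: $
  5: bba$ba -> last char: a


BWT = abbb$a


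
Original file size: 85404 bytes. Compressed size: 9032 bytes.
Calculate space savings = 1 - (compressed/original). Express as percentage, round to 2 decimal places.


ratio = compressed/original = 9032/85404 = 0.105756
savings = 1 - ratio = 1 - 0.105756 = 0.894244
as a percentage: 0.894244 * 100 = 89.42%

Space savings = 1 - 9032/85404 = 89.42%


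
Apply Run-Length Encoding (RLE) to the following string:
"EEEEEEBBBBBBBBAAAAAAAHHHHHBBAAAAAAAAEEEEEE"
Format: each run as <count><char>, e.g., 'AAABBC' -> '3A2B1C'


Scanning runs left to right:
  i=0: run of 'E' x 6 -> '6E'
  i=6: run of 'B' x 8 -> '8B'
  i=14: run of 'A' x 7 -> '7A'
  i=21: run of 'H' x 5 -> '5H'
  i=26: run of 'B' x 2 -> '2B'
  i=28: run of 'A' x 8 -> '8A'
  i=36: run of 'E' x 6 -> '6E'

RLE = 6E8B7A5H2B8A6E


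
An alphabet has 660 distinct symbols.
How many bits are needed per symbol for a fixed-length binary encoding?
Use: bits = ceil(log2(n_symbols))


log2(660) = 9.3663
Bracket: 2^9 = 512 < 660 <= 2^10 = 1024
So ceil(log2(660)) = 10

bits = ceil(log2(660)) = ceil(9.3663) = 10 bits


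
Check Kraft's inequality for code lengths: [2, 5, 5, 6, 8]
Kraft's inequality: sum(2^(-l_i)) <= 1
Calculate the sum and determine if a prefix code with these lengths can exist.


Sum = 2^(-2) + 2^(-5) + 2^(-5) + 2^(-6) + 2^(-8)
    = 0.25 + 0.03125 + 0.03125 + 0.015625 + 0.00390625
    = 85/256 = 0.33203125
Since 0.33203125 <= 1, Kraft's inequality IS satisfied.
A prefix code with these lengths CAN exist.

Kraft sum = 0.33203125. Satisfied.


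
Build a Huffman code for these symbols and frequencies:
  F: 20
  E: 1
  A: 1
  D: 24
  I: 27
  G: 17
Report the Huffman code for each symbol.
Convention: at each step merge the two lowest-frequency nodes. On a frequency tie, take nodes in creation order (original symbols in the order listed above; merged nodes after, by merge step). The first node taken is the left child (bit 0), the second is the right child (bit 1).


Huffman tree construction:
Step 1: Merge E(1) + A(1) = 2
Step 2: Merge (E+A)(2) + G(17) = 19
Step 3: Merge ((E+A)+G)(19) + F(20) = 39
Step 4: Merge D(24) + I(27) = 51
Step 5: Merge (((E+A)+G)+F)(39) + (D+I)(51) = 90
Read each symbol's code off the tree from the root (left child = 0, right child = 1).

Codes:
  F: 01 (length 2)
  E: 0000 (length 4)
  A: 0001 (length 4)
  D: 10 (length 2)
  I: 11 (length 2)
  G: 001 (length 3)
Average code length: 201/90 = 2.2333 bits/symbol


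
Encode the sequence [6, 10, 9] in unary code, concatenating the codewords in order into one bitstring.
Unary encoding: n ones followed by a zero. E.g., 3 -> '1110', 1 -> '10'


Encode each number as n ones followed by a terminating 0:
  6 -> 1111110 (7 bits)
  10 -> 11111111110 (11 bits)
  9 -> 1111111110 (10 bits)
Total length = 7 + 11 + 10 = 28 bits.

Unary([6, 10, 9]) = 1111110111111111101111111110 (28 bits)


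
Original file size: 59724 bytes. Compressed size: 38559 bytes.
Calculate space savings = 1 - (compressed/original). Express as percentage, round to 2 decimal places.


ratio = compressed/original = 38559/59724 = 0.64562
savings = 1 - ratio = 1 - 0.64562 = 0.35438
as a percentage: 0.35438 * 100 = 35.44%

Space savings = 1 - 38559/59724 = 35.44%


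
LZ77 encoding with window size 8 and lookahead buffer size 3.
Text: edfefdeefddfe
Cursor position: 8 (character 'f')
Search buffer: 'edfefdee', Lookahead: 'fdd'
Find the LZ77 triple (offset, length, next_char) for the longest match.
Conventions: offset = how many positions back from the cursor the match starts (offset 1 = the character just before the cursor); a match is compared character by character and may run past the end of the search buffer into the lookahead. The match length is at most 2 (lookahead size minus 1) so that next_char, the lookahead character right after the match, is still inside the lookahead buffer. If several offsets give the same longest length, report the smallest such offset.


Try each offset into the search buffer:
  offset=1 (pos 7, char 'e'): match length 0
  offset=2 (pos 6, char 'e'): match length 0
  offset=3 (pos 5, char 'd'): match length 0
  offset=4 (pos 4, char 'f'): match length 2
  offset=5 (pos 3, char 'e'): match length 0
  offset=6 (pos 2, char 'f'): match length 1
  offset=7 (pos 1, char 'd'): match length 0
  offset=8 (pos 0, char 'e'): match length 0
Longest match has length 2 at offset 4.
next_char = character at position 8 + 2 = 10 -> 'd'

Best match: offset=4, length=2 (matching 'fd' starting at position 4)
LZ77 triple: (4, 2, 'd')


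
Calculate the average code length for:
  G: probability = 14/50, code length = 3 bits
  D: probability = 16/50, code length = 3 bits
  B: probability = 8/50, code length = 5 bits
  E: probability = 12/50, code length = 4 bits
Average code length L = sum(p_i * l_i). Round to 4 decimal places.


Weighted contributions p_i * l_i:
  G: (14/50) * 3 = 42/50
  D: (16/50) * 3 = 48/50
  B: (8/50) * 5 = 40/50
  E: (12/50) * 4 = 48/50
Sum = (42 + 48 + 40 + 48)/50 = 178/50

L = 178/50 = 3.5600 bits/symbol


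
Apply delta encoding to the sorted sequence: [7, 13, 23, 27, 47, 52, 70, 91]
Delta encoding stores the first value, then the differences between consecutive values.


First value: 7
Deltas:
  13 - 7 = 6
  23 - 13 = 10
  27 - 23 = 4
  47 - 27 = 20
  52 - 47 = 5
  70 - 52 = 18
  91 - 70 = 21


Delta encoded: [7, 6, 10, 4, 20, 5, 18, 21]


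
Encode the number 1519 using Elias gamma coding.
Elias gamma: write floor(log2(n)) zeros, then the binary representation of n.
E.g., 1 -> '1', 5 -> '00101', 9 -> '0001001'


num_bits = floor(log2(1519)) + 1 = 11
leading_zeros = num_bits - 1 = 10
binary(1519) = 10111101111

Elias gamma(1519) = '0000000000' + '10111101111' = 000000000010111101111 (21 bits)


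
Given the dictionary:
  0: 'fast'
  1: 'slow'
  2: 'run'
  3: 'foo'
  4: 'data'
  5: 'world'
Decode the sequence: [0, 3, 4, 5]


Look up each index in the dictionary:
  0 -> 'fast'
  3 -> 'foo'
  4 -> 'data'
  5 -> 'world'

Decoded: "fast foo data world"


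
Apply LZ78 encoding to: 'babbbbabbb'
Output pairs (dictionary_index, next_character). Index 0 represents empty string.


LZ78 encoding steps:
Dictionary: {0: ''}
Step 1: w='' (idx 0), next='b' -> output (0, 'b'), add 'b' as idx 1
Step 2: w='' (idx 0), next='a' -> output (0, 'a'), add 'a' as idx 2
Step 3: w='b' (idx 1), next='b' -> output (1, 'b'), add 'bb' as idx 3
Step 4: w='bb' (idx 3), next='a' -> output (3, 'a'), add 'bba' as idx 4
Step 5: w='bb' (idx 3), next='b' -> output (3, 'b'), add 'bbb' as idx 5


Encoded: [(0, 'b'), (0, 'a'), (1, 'b'), (3, 'a'), (3, 'b')]


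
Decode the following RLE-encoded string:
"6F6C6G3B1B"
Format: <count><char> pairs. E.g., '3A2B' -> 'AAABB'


Expanding each <count><char> pair:
  6F -> 'FFFFFF'
  6C -> 'CCCCCC'
  6G -> 'GGGGGG'
  3B -> 'BBB'
  1B -> 'B'

Decoded = FFFFFFCCCCCCGGGGGGBBBB


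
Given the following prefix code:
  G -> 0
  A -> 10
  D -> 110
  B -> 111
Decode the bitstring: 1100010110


Decoding step by step:
Bits 110 -> D
Bits 0 -> G
Bits 0 -> G
Bits 10 -> A
Bits 110 -> D


Decoded message: DGGAD


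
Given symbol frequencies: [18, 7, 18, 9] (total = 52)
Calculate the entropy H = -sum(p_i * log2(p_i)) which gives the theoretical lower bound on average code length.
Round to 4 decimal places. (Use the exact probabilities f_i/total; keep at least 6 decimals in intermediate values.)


Per-symbol terms -p_i * log2(p_i) with p_i = f_i/52:
  p = 18/52 = 0.346154: log2(p) = -1.530515, -p*log2(p) = 0.529794
  p = 7/52 = 0.134615: log2(p) = -2.893085, -p*log2(p) = 0.389454
  p = 18/52 = 0.346154: log2(p) = -1.530515, -p*log2(p) = 0.529794
  p = 9/52 = 0.173077: log2(p) = -2.530515, -p*log2(p) = 0.437974
H = 0.529794 + 0.389454 + 0.529794 + 0.437974 = 1.887016

H = 1.887 bits/symbol


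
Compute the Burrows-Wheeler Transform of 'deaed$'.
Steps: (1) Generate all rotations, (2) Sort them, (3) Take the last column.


Rotations (sorted):
  0: $deaed -> last char: d
  1: aed$de -> last char: e
  2: d$deae -> last char: e
  3: deaed$ -> last char: $
  4: eaed$d -> last char: d
  5: ed$dea -> last char: a


BWT = dee$da


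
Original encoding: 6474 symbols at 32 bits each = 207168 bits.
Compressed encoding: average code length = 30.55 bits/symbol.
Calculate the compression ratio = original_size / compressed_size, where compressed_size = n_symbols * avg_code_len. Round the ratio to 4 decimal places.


original_size = n_symbols * orig_bits = 6474 * 32 = 207168 bits
compressed_size = n_symbols * avg_code_len = 6474 * 30.55 = 197780.7 bits
ratio = original_size / compressed_size = 207168 / 197780.7 = 1.0475

Compression ratio = 1.0475


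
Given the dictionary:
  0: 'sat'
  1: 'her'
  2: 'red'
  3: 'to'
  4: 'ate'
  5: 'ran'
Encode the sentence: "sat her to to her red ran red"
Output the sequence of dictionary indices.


Look up each word in the dictionary:
  'sat' -> 0
  'her' -> 1
  'to' -> 3
  'to' -> 3
  'her' -> 1
  'red' -> 2
  'ran' -> 5
  'red' -> 2

Encoded: [0, 1, 3, 3, 1, 2, 5, 2]


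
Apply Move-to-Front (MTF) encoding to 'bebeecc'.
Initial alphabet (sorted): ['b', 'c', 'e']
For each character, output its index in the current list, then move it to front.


MTF encoding:
'b': index 0 in ['b', 'c', 'e'] -> ['b', 'c', 'e']
'e': index 2 in ['b', 'c', 'e'] -> ['e', 'b', 'c']
'b': index 1 in ['e', 'b', 'c'] -> ['b', 'e', 'c']
'e': index 1 in ['b', 'e', 'c'] -> ['e', 'b', 'c']
'e': index 0 in ['e', 'b', 'c'] -> ['e', 'b', 'c']
'c': index 2 in ['e', 'b', 'c'] -> ['c', 'e', 'b']
'c': index 0 in ['c', 'e', 'b'] -> ['c', 'e', 'b']


Output: [0, 2, 1, 1, 0, 2, 0]


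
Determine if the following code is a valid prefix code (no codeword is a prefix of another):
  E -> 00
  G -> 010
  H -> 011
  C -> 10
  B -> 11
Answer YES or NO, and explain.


Checking each pair (does one codeword prefix another?):
  E='00' vs G='010': no prefix
  E='00' vs H='011': no prefix
  E='00' vs C='10': no prefix
  E='00' vs B='11': no prefix
  G='010' vs E='00': no prefix
  G='010' vs H='011': no prefix
  G='010' vs C='10': no prefix
  G='010' vs B='11': no prefix
  H='011' vs E='00': no prefix
  H='011' vs G='010': no prefix
  H='011' vs C='10': no prefix
  H='011' vs B='11': no prefix
  C='10' vs E='00': no prefix
  C='10' vs G='010': no prefix
  C='10' vs H='011': no prefix
  C='10' vs B='11': no prefix
  B='11' vs E='00': no prefix
  B='11' vs G='010': no prefix
  B='11' vs H='011': no prefix
  B='11' vs C='10': no prefix
No violation found over all pairs.

YES -- this is a valid prefix code. No codeword is a prefix of any other codeword.


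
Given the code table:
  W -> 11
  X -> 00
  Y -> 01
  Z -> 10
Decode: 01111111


Decoding:
01 -> Y
11 -> W
11 -> W
11 -> W


Result: YWWW


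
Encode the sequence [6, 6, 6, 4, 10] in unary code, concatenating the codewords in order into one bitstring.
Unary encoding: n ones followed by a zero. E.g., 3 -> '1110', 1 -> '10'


Encode each number as n ones followed by a terminating 0:
  6 -> 1111110 (7 bits)
  6 -> 1111110 (7 bits)
  6 -> 1111110 (7 bits)
  4 -> 11110 (5 bits)
  10 -> 11111111110 (11 bits)
Total length = 7 + 7 + 7 + 5 + 11 = 37 bits.

Unary([6, 6, 6, 4, 10]) = 1111110111111011111101111011111111110 (37 bits)


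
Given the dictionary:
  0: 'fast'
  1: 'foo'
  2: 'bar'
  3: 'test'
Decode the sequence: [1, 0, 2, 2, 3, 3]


Look up each index in the dictionary:
  1 -> 'foo'
  0 -> 'fast'
  2 -> 'bar'
  2 -> 'bar'
  3 -> 'test'
  3 -> 'test'

Decoded: "foo fast bar bar test test"


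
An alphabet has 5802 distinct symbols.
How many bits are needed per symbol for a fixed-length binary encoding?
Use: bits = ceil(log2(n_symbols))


log2(5802) = 12.5023
Bracket: 2^12 = 4096 < 5802 <= 2^13 = 8192
So ceil(log2(5802)) = 13

bits = ceil(log2(5802)) = ceil(12.5023) = 13 bits


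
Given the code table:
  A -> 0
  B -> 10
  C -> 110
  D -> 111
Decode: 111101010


Decoding:
111 -> D
10 -> B
10 -> B
10 -> B


Result: DBBB


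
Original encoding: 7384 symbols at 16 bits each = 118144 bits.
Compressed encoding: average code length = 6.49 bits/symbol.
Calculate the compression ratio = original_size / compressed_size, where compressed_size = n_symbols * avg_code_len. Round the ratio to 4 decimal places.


original_size = n_symbols * orig_bits = 7384 * 16 = 118144 bits
compressed_size = n_symbols * avg_code_len = 7384 * 6.49 = 47922.16 bits
ratio = original_size / compressed_size = 118144 / 47922.16 = 2.4653

Compression ratio = 2.4653


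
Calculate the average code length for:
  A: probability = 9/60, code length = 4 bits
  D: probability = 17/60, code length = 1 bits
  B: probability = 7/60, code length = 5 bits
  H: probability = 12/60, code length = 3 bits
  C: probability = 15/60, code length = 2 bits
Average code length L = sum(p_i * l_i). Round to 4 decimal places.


Weighted contributions p_i * l_i:
  A: (9/60) * 4 = 36/60
  D: (17/60) * 1 = 17/60
  B: (7/60) * 5 = 35/60
  H: (12/60) * 3 = 36/60
  C: (15/60) * 2 = 30/60
Sum = (36 + 17 + 35 + 36 + 30)/60 = 154/60

L = 154/60 = 2.5667 bits/symbol


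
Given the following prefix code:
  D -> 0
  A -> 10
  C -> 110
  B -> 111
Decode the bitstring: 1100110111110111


Decoding step by step:
Bits 110 -> C
Bits 0 -> D
Bits 110 -> C
Bits 111 -> B
Bits 110 -> C
Bits 111 -> B


Decoded message: CDCBCB


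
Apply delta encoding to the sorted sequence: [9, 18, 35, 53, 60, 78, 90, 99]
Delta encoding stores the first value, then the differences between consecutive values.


First value: 9
Deltas:
  18 - 9 = 9
  35 - 18 = 17
  53 - 35 = 18
  60 - 53 = 7
  78 - 60 = 18
  90 - 78 = 12
  99 - 90 = 9


Delta encoded: [9, 9, 17, 18, 7, 18, 12, 9]


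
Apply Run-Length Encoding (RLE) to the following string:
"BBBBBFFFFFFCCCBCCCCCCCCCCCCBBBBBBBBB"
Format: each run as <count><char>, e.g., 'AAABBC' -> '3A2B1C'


Scanning runs left to right:
  i=0: run of 'B' x 5 -> '5B'
  i=5: run of 'F' x 6 -> '6F'
  i=11: run of 'C' x 3 -> '3C'
  i=14: run of 'B' x 1 -> '1B'
  i=15: run of 'C' x 12 -> '12C'
  i=27: run of 'B' x 9 -> '9B'

RLE = 5B6F3C1B12C9B


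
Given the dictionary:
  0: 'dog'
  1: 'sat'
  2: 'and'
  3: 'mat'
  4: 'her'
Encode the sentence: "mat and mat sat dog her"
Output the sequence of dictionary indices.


Look up each word in the dictionary:
  'mat' -> 3
  'and' -> 2
  'mat' -> 3
  'sat' -> 1
  'dog' -> 0
  'her' -> 4

Encoded: [3, 2, 3, 1, 0, 4]


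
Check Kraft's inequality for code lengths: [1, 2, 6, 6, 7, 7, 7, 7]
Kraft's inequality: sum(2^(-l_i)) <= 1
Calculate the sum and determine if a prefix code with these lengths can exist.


Sum = 2^(-1) + 2^(-2) + 2^(-6) + 2^(-6) + 2^(-7) + 2^(-7) + 2^(-7) + 2^(-7)
    = 0.5 + 0.25 + 0.015625 + 0.015625 + 0.0078125 + 0.0078125 + 0.0078125 + 0.0078125
    = 104/128 = 0.8125
Since 0.8125 <= 1, Kraft's inequality IS satisfied.
A prefix code with these lengths CAN exist.

Kraft sum = 0.8125. Satisfied.


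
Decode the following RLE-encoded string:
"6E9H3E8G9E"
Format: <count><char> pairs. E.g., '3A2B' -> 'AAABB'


Expanding each <count><char> pair:
  6E -> 'EEEEEE'
  9H -> 'HHHHHHHHH'
  3E -> 'EEE'
  8G -> 'GGGGGGGG'
  9E -> 'EEEEEEEEE'

Decoded = EEEEEEHHHHHHHHHEEEGGGGGGGGEEEEEEEEE


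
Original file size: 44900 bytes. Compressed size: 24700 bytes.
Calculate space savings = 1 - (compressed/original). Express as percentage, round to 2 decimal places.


ratio = compressed/original = 24700/44900 = 0.550111
savings = 1 - ratio = 1 - 0.550111 = 0.449889
as a percentage: 0.449889 * 100 = 44.99%

Space savings = 1 - 24700/44900 = 44.99%


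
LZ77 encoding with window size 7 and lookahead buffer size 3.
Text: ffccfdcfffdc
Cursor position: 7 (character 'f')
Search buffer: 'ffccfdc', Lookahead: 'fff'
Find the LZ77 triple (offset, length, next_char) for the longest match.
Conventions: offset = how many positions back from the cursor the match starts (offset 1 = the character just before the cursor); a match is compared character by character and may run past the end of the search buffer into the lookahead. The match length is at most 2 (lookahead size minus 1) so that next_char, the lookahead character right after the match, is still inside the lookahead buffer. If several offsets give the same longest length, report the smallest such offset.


Try each offset into the search buffer:
  offset=1 (pos 6, char 'c'): match length 0
  offset=2 (pos 5, char 'd'): match length 0
  offset=3 (pos 4, char 'f'): match length 1
  offset=4 (pos 3, char 'c'): match length 0
  offset=5 (pos 2, char 'c'): match length 0
  offset=6 (pos 1, char 'f'): match length 1
  offset=7 (pos 0, char 'f'): match length 2
Longest match has length 2 at offset 7.
next_char = character at position 7 + 2 = 9 -> 'f'

Best match: offset=7, length=2 (matching 'ff' starting at position 0)
LZ77 triple: (7, 2, 'f')


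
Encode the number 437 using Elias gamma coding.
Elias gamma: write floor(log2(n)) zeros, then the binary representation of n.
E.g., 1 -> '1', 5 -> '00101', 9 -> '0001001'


num_bits = floor(log2(437)) + 1 = 9
leading_zeros = num_bits - 1 = 8
binary(437) = 110110101

Elias gamma(437) = '00000000' + '110110101' = 00000000110110101 (17 bits)


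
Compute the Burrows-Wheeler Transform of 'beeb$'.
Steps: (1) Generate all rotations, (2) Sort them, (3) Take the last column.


Rotations (sorted):
  0: $beeb -> last char: b
  1: b$bee -> last char: e
  2: beeb$ -> last char: $
  3: eb$be -> last char: e
  4: eeb$b -> last char: b


BWT = be$eb


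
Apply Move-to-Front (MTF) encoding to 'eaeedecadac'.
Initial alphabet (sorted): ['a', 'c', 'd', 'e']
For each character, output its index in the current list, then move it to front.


MTF encoding:
'e': index 3 in ['a', 'c', 'd', 'e'] -> ['e', 'a', 'c', 'd']
'a': index 1 in ['e', 'a', 'c', 'd'] -> ['a', 'e', 'c', 'd']
'e': index 1 in ['a', 'e', 'c', 'd'] -> ['e', 'a', 'c', 'd']
'e': index 0 in ['e', 'a', 'c', 'd'] -> ['e', 'a', 'c', 'd']
'd': index 3 in ['e', 'a', 'c', 'd'] -> ['d', 'e', 'a', 'c']
'e': index 1 in ['d', 'e', 'a', 'c'] -> ['e', 'd', 'a', 'c']
'c': index 3 in ['e', 'd', 'a', 'c'] -> ['c', 'e', 'd', 'a']
'a': index 3 in ['c', 'e', 'd', 'a'] -> ['a', 'c', 'e', 'd']
'd': index 3 in ['a', 'c', 'e', 'd'] -> ['d', 'a', 'c', 'e']
'a': index 1 in ['d', 'a', 'c', 'e'] -> ['a', 'd', 'c', 'e']
'c': index 2 in ['a', 'd', 'c', 'e'] -> ['c', 'a', 'd', 'e']


Output: [3, 1, 1, 0, 3, 1, 3, 3, 3, 1, 2]


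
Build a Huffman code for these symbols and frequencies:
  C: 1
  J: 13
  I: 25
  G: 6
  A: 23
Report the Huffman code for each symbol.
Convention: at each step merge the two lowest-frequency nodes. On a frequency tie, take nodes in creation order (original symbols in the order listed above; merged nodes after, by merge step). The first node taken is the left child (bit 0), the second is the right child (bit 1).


Huffman tree construction:
Step 1: Merge C(1) + G(6) = 7
Step 2: Merge (C+G)(7) + J(13) = 20
Step 3: Merge ((C+G)+J)(20) + A(23) = 43
Step 4: Merge I(25) + (((C+G)+J)+A)(43) = 68
Read each symbol's code off the tree from the root (left child = 0, right child = 1).

Codes:
  C: 1000 (length 4)
  J: 101 (length 3)
  I: 0 (length 1)
  G: 1001 (length 4)
  A: 11 (length 2)
Average code length: 138/68 = 2.0294 bits/symbol


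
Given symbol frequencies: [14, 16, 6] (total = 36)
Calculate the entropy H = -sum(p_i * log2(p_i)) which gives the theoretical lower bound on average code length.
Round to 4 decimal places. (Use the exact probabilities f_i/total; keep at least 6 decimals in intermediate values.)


Per-symbol terms -p_i * log2(p_i) with p_i = f_i/36:
  p = 14/36 = 0.388889: log2(p) = -1.362570, -p*log2(p) = 0.529888
  p = 16/36 = 0.444444: log2(p) = -1.169925, -p*log2(p) = 0.519967
  p = 6/36 = 0.166667: log2(p) = -2.584963, -p*log2(p) = 0.430827
H = 0.529888 + 0.519967 + 0.430827 = 1.480682

H = 1.4807 bits/symbol


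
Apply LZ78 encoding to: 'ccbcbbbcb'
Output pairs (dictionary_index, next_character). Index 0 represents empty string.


LZ78 encoding steps:
Dictionary: {0: ''}
Step 1: w='' (idx 0), next='c' -> output (0, 'c'), add 'c' as idx 1
Step 2: w='c' (idx 1), next='b' -> output (1, 'b'), add 'cb' as idx 2
Step 3: w='cb' (idx 2), next='b' -> output (2, 'b'), add 'cbb' as idx 3
Step 4: w='' (idx 0), next='b' -> output (0, 'b'), add 'b' as idx 4
Step 5: w='cb' (idx 2), end of input -> output (2, '')


Encoded: [(0, 'c'), (1, 'b'), (2, 'b'), (0, 'b'), (2, '')]


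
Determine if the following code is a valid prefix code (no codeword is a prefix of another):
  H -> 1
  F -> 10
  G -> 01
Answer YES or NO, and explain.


Checking each pair (does one codeword prefix another?):
  H='1' vs F='10': prefix -- VIOLATION

NO -- this is NOT a valid prefix code. H (1) is a prefix of F (10).


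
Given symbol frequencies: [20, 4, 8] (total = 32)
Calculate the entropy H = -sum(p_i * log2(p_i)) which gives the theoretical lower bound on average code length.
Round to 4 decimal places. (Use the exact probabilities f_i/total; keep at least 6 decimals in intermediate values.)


Per-symbol terms -p_i * log2(p_i) with p_i = f_i/32:
  p = 20/32 = 0.625000: log2(p) = -0.678072, -p*log2(p) = 0.423795
  p = 4/32 = 0.125000: log2(p) = -3.000000, -p*log2(p) = 0.375000
  p = 8/32 = 0.250000: log2(p) = -2.000000, -p*log2(p) = 0.500000
H = 0.423795 + 0.375000 + 0.500000 = 1.298795

H = 1.2988 bits/symbol


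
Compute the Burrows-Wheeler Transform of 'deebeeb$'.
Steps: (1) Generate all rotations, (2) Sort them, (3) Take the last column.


Rotations (sorted):
  0: $deebeeb -> last char: b
  1: b$deebee -> last char: e
  2: beeb$dee -> last char: e
  3: deebeeb$ -> last char: $
  4: eb$deebe -> last char: e
  5: ebeeb$de -> last char: e
  6: eeb$deeb -> last char: b
  7: eebeeb$d -> last char: d


BWT = bee$eebd


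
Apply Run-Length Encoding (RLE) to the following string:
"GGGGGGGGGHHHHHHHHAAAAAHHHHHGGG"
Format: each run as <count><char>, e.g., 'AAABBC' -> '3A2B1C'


Scanning runs left to right:
  i=0: run of 'G' x 9 -> '9G'
  i=9: run of 'H' x 8 -> '8H'
  i=17: run of 'A' x 5 -> '5A'
  i=22: run of 'H' x 5 -> '5H'
  i=27: run of 'G' x 3 -> '3G'

RLE = 9G8H5A5H3G


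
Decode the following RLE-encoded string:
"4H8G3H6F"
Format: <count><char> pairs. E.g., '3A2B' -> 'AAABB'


Expanding each <count><char> pair:
  4H -> 'HHHH'
  8G -> 'GGGGGGGG'
  3H -> 'HHH'
  6F -> 'FFFFFF'

Decoded = HHHHGGGGGGGGHHHFFFFFF


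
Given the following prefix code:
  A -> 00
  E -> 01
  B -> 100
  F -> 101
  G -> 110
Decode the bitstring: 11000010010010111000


Decoding step by step:
Bits 110 -> G
Bits 00 -> A
Bits 01 -> E
Bits 00 -> A
Bits 100 -> B
Bits 101 -> F
Bits 110 -> G
Bits 00 -> A


Decoded message: GAEABFGA


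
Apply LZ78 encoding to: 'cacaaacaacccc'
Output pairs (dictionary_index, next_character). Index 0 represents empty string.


LZ78 encoding steps:
Dictionary: {0: ''}
Step 1: w='' (idx 0), next='c' -> output (0, 'c'), add 'c' as idx 1
Step 2: w='' (idx 0), next='a' -> output (0, 'a'), add 'a' as idx 2
Step 3: w='c' (idx 1), next='a' -> output (1, 'a'), add 'ca' as idx 3
Step 4: w='a' (idx 2), next='a' -> output (2, 'a'), add 'aa' as idx 4
Step 5: w='ca' (idx 3), next='a' -> output (3, 'a'), add 'caa' as idx 5
Step 6: w='c' (idx 1), next='c' -> output (1, 'c'), add 'cc' as idx 6
Step 7: w='cc' (idx 6), end of input -> output (6, '')


Encoded: [(0, 'c'), (0, 'a'), (1, 'a'), (2, 'a'), (3, 'a'), (1, 'c'), (6, '')]


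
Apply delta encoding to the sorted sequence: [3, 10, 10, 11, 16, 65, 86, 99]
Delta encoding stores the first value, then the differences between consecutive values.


First value: 3
Deltas:
  10 - 3 = 7
  10 - 10 = 0
  11 - 10 = 1
  16 - 11 = 5
  65 - 16 = 49
  86 - 65 = 21
  99 - 86 = 13


Delta encoded: [3, 7, 0, 1, 5, 49, 21, 13]


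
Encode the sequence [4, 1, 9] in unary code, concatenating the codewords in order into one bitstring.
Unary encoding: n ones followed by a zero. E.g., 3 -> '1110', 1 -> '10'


Encode each number as n ones followed by a terminating 0:
  4 -> 11110 (5 bits)
  1 -> 10 (2 bits)
  9 -> 1111111110 (10 bits)
Total length = 5 + 2 + 10 = 17 bits.

Unary([4, 1, 9]) = 11110101111111110 (17 bits)


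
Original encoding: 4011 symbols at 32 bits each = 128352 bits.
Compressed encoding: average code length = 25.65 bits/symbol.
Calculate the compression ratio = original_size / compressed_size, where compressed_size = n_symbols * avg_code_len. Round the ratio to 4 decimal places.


original_size = n_symbols * orig_bits = 4011 * 32 = 128352 bits
compressed_size = n_symbols * avg_code_len = 4011 * 25.65 = 102882.15 bits
ratio = original_size / compressed_size = 128352 / 102882.15 = 1.2476

Compression ratio = 1.2476


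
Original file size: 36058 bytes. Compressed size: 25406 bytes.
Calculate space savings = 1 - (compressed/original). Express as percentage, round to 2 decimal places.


ratio = compressed/original = 25406/36058 = 0.704587
savings = 1 - ratio = 1 - 0.704587 = 0.295413
as a percentage: 0.295413 * 100 = 29.54%

Space savings = 1 - 25406/36058 = 29.54%


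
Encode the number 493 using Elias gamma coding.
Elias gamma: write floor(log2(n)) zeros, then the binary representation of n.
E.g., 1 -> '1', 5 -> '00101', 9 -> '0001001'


num_bits = floor(log2(493)) + 1 = 9
leading_zeros = num_bits - 1 = 8
binary(493) = 111101101

Elias gamma(493) = '00000000' + '111101101' = 00000000111101101 (17 bits)


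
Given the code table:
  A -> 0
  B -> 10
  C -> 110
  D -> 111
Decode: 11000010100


Decoding:
110 -> C
0 -> A
0 -> A
0 -> A
10 -> B
10 -> B
0 -> A


Result: CAAABBA


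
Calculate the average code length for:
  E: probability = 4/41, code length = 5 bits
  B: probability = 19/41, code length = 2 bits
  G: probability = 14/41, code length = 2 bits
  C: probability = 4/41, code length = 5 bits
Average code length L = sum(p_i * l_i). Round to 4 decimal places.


Weighted contributions p_i * l_i:
  E: (4/41) * 5 = 20/41
  B: (19/41) * 2 = 38/41
  G: (14/41) * 2 = 28/41
  C: (4/41) * 5 = 20/41
Sum = (20 + 38 + 28 + 20)/41 = 106/41

L = 106/41 = 2.5854 bits/symbol


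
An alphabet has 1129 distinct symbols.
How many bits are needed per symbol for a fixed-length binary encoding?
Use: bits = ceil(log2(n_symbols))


log2(1129) = 10.1408
Bracket: 2^10 = 1024 < 1129 <= 2^11 = 2048
So ceil(log2(1129)) = 11

bits = ceil(log2(1129)) = ceil(10.1408) = 11 bits


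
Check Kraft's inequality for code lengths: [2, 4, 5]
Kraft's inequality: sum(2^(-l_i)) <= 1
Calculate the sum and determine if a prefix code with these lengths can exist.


Sum = 2^(-2) + 2^(-4) + 2^(-5)
    = 0.25 + 0.0625 + 0.03125
    = 11/32 = 0.34375
Since 0.34375 <= 1, Kraft's inequality IS satisfied.
A prefix code with these lengths CAN exist.

Kraft sum = 0.34375. Satisfied.


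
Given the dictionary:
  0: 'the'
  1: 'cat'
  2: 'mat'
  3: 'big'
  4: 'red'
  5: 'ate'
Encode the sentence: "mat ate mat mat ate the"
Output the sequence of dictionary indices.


Look up each word in the dictionary:
  'mat' -> 2
  'ate' -> 5
  'mat' -> 2
  'mat' -> 2
  'ate' -> 5
  'the' -> 0

Encoded: [2, 5, 2, 2, 5, 0]


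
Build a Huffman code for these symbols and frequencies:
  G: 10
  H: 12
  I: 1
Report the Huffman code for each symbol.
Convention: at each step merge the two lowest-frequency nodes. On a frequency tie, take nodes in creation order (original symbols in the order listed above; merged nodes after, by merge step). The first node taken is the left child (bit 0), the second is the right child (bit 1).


Huffman tree construction:
Step 1: Merge I(1) + G(10) = 11
Step 2: Merge (I+G)(11) + H(12) = 23
Read each symbol's code off the tree from the root (left child = 0, right child = 1).

Codes:
  G: 01 (length 2)
  H: 1 (length 1)
  I: 00 (length 2)
Average code length: 34/23 = 1.4783 bits/symbol


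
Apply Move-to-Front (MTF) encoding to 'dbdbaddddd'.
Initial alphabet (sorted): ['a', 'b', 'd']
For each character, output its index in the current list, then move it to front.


MTF encoding:
'd': index 2 in ['a', 'b', 'd'] -> ['d', 'a', 'b']
'b': index 2 in ['d', 'a', 'b'] -> ['b', 'd', 'a']
'd': index 1 in ['b', 'd', 'a'] -> ['d', 'b', 'a']
'b': index 1 in ['d', 'b', 'a'] -> ['b', 'd', 'a']
'a': index 2 in ['b', 'd', 'a'] -> ['a', 'b', 'd']
'd': index 2 in ['a', 'b', 'd'] -> ['d', 'a', 'b']
'd': index 0 in ['d', 'a', 'b'] -> ['d', 'a', 'b']
'd': index 0 in ['d', 'a', 'b'] -> ['d', 'a', 'b']
'd': index 0 in ['d', 'a', 'b'] -> ['d', 'a', 'b']
'd': index 0 in ['d', 'a', 'b'] -> ['d', 'a', 'b']


Output: [2, 2, 1, 1, 2, 2, 0, 0, 0, 0]


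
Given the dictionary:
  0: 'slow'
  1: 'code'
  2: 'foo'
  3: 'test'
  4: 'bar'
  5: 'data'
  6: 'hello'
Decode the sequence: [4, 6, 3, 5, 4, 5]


Look up each index in the dictionary:
  4 -> 'bar'
  6 -> 'hello'
  3 -> 'test'
  5 -> 'data'
  4 -> 'bar'
  5 -> 'data'

Decoded: "bar hello test data bar data"


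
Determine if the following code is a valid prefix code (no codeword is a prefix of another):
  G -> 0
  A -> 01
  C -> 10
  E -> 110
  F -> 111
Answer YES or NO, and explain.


Checking each pair (does one codeword prefix another?):
  G='0' vs A='01': prefix -- VIOLATION

NO -- this is NOT a valid prefix code. G (0) is a prefix of A (01).


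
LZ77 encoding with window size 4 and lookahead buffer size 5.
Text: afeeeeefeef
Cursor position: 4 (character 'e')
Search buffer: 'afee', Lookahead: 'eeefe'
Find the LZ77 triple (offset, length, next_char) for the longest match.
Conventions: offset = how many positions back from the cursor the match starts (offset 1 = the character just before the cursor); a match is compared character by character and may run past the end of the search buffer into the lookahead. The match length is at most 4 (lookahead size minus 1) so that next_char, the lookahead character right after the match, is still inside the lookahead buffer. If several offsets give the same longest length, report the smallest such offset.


Try each offset into the search buffer:
  offset=1 (pos 3, char 'e'): match length 3
  offset=2 (pos 2, char 'e'): match length 3
  offset=3 (pos 1, char 'f'): match length 0
  offset=4 (pos 0, char 'a'): match length 0
Longest match has length 3, found at offsets 1, 2; take the smallest, offset 1.
next_char = character at position 4 + 3 = 7 -> 'f'

Best match: offset=1, length=3 (matching 'eee' starting at position 3)
LZ77 triple: (1, 3, 'f')


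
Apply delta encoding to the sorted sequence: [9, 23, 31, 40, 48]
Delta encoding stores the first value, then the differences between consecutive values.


First value: 9
Deltas:
  23 - 9 = 14
  31 - 23 = 8
  40 - 31 = 9
  48 - 40 = 8


Delta encoded: [9, 14, 8, 9, 8]


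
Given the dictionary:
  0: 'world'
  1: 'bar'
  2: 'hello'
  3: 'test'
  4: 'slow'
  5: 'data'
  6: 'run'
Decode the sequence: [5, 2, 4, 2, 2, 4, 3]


Look up each index in the dictionary:
  5 -> 'data'
  2 -> 'hello'
  4 -> 'slow'
  2 -> 'hello'
  2 -> 'hello'
  4 -> 'slow'
  3 -> 'test'

Decoded: "data hello slow hello hello slow test"


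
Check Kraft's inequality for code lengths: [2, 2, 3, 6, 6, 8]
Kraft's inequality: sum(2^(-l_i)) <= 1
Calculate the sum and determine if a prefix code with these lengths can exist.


Sum = 2^(-2) + 2^(-2) + 2^(-3) + 2^(-6) + 2^(-6) + 2^(-8)
    = 0.25 + 0.25 + 0.125 + 0.015625 + 0.015625 + 0.00390625
    = 169/256 = 0.66015625
Since 0.66015625 <= 1, Kraft's inequality IS satisfied.
A prefix code with these lengths CAN exist.

Kraft sum = 0.66015625. Satisfied.


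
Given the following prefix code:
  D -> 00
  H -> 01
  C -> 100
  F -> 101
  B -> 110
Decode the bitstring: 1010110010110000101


Decoding step by step:
Bits 101 -> F
Bits 01 -> H
Bits 100 -> C
Bits 101 -> F
Bits 100 -> C
Bits 00 -> D
Bits 101 -> F


Decoded message: FHCFCDF


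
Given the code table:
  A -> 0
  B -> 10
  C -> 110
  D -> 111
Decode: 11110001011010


Decoding:
111 -> D
10 -> B
0 -> A
0 -> A
10 -> B
110 -> C
10 -> B


Result: DBAABCB


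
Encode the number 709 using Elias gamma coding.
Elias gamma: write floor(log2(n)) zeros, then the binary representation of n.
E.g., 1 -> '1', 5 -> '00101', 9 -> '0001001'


num_bits = floor(log2(709)) + 1 = 10
leading_zeros = num_bits - 1 = 9
binary(709) = 1011000101

Elias gamma(709) = '000000000' + '1011000101' = 0000000001011000101 (19 bits)


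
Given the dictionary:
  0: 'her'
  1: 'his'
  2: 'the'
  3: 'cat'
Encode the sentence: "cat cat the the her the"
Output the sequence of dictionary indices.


Look up each word in the dictionary:
  'cat' -> 3
  'cat' -> 3
  'the' -> 2
  'the' -> 2
  'her' -> 0
  'the' -> 2

Encoded: [3, 3, 2, 2, 0, 2]


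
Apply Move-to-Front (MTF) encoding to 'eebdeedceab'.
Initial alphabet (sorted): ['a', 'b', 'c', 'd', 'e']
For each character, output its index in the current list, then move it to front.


MTF encoding:
'e': index 4 in ['a', 'b', 'c', 'd', 'e'] -> ['e', 'a', 'b', 'c', 'd']
'e': index 0 in ['e', 'a', 'b', 'c', 'd'] -> ['e', 'a', 'b', 'c', 'd']
'b': index 2 in ['e', 'a', 'b', 'c', 'd'] -> ['b', 'e', 'a', 'c', 'd']
'd': index 4 in ['b', 'e', 'a', 'c', 'd'] -> ['d', 'b', 'e', 'a', 'c']
'e': index 2 in ['d', 'b', 'e', 'a', 'c'] -> ['e', 'd', 'b', 'a', 'c']
'e': index 0 in ['e', 'd', 'b', 'a', 'c'] -> ['e', 'd', 'b', 'a', 'c']
'd': index 1 in ['e', 'd', 'b', 'a', 'c'] -> ['d', 'e', 'b', 'a', 'c']
'c': index 4 in ['d', 'e', 'b', 'a', 'c'] -> ['c', 'd', 'e', 'b', 'a']
'e': index 2 in ['c', 'd', 'e', 'b', 'a'] -> ['e', 'c', 'd', 'b', 'a']
'a': index 4 in ['e', 'c', 'd', 'b', 'a'] -> ['a', 'e', 'c', 'd', 'b']
'b': index 4 in ['a', 'e', 'c', 'd', 'b'] -> ['b', 'a', 'e', 'c', 'd']


Output: [4, 0, 2, 4, 2, 0, 1, 4, 2, 4, 4]


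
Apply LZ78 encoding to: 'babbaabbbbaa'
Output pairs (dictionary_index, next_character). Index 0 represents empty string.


LZ78 encoding steps:
Dictionary: {0: ''}
Step 1: w='' (idx 0), next='b' -> output (0, 'b'), add 'b' as idx 1
Step 2: w='' (idx 0), next='a' -> output (0, 'a'), add 'a' as idx 2
Step 3: w='b' (idx 1), next='b' -> output (1, 'b'), add 'bb' as idx 3
Step 4: w='a' (idx 2), next='a' -> output (2, 'a'), add 'aa' as idx 4
Step 5: w='bb' (idx 3), next='b' -> output (3, 'b'), add 'bbb' as idx 5
Step 6: w='b' (idx 1), next='a' -> output (1, 'a'), add 'ba' as idx 6
Step 7: w='a' (idx 2), end of input -> output (2, '')


Encoded: [(0, 'b'), (0, 'a'), (1, 'b'), (2, 'a'), (3, 'b'), (1, 'a'), (2, '')]
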